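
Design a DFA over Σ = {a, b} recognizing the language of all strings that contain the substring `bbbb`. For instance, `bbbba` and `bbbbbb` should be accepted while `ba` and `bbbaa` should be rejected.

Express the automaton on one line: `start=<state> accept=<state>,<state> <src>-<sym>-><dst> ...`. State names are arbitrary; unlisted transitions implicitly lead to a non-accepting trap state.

Track how much of `bbbb` has been matched so far: state S0 is no progress, S4 is the absorbing accept state reached once `bbbb` has occurred. Intermediate states record partial matches; on a mismatch, fall back to the longest reusable overlap.
A 5-state machine:
        a   b  
>  S0   S0  S1 
   S1   S0  S2 
   S2   S0  S3 
   S3   S0  S4 
 * S4   S4  S4 
(> = start, * = accepting)

start=S0 accept=S4 S0-a->S0 S0-b->S1 S1-a->S0 S1-b->S2 S2-a->S0 S2-b->S3 S3-a->S0 S3-b->S4 S4-a->S4 S4-b->S4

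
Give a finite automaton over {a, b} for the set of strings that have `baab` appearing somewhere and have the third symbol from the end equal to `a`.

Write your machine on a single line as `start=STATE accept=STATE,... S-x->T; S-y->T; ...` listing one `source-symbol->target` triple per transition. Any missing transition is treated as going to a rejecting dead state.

start=q0; accept=q4,q5,q6,q11; q0-a->q0; q0-b->q1; q1-a->q2; q1-b->q1; q2-a->q3; q2-b->q1; q3-a->q0; q3-b->q4; q4-a->q5; q4-b->q6; q5-a->q7; q5-b->q8; q6-a->q9; q6-b->q10; q7-a->q11; q7-b->q4; q8-a->q5; q8-b->q6; q9-a->q7; q9-b->q8; q10-a->q9; q10-b->q10; q11-a->q11; q11-b->q4

Handle the two conditions separately and then intersect. The first has 5 states tracking whether and how much of `baab` has been seen; the second has 15 states tracking the last 3 symbols read. A product state is a pair (one from each), accepting exactly when both do. Minimizing collapses redundant product states.
With 12 states:
          a    b  
>  q0     q0   q1 
   q1     q2   q1 
   q2     q3   q1 
   q3     q0   q4 
 * q4     q5   q6 
 * q5     q7   q8 
 * q6     q9  q10 
   q7    q11   q4 
   q8     q5   q6 
   q9     q7   q8 
   q10    q9  q10 
 * q11   q11   q4 
(> = start, * = accepting)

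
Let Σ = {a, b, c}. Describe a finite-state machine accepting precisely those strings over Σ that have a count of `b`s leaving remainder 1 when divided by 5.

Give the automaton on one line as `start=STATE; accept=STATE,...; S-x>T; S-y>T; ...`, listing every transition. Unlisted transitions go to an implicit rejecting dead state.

start=q0; accept=q1; q0-a>q0; q0-b>q1; q0-c>q0; q1-a>q1; q1-b>q2; q1-c>q1; q2-a>q2; q2-b>q3; q2-c>q2; q3-a>q3; q3-b>q4; q3-c>q3; q4-a>q4; q4-b>q0; q4-c>q4

The only thing that matters is how many `b`s have appeared, reduced mod 5. Use one state per residue: q0 for 0, …, q4 for 4. Reading `b` moves to the next residue; anything else stays put. q1 is accepting.
        a   b   c  
>  q0   q0  q1  q0 
 * q1   q1  q2  q1 
   q2   q2  q3  q2 
   q3   q3  q4  q3 
   q4   q4  q0  q4 
(> = start, * = accepting)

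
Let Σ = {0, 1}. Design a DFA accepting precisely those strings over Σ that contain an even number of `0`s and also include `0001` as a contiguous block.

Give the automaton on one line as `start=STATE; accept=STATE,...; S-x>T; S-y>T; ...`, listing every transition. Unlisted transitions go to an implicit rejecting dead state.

Handle the two conditions separately and then intersect. The first has 2 states tracking the count of `0`s modulo 2; the second has 5 states tracking whether and how much of `0001` has been seen. A product state is a pair (one from each), accepting exactly when both do.
With 10 states:
        0   1  
>  S0   S1  S0 
   S1   S2  S3 
   S2   S4  S0 
   S3   S5  S3 
   S4   S6  S7 
   S5   S8  S0 
   S6   S4  S9 
   S7   S9  S7 
   S8   S6  S3 
 * S9   S7  S9 
(> = start, * = accepting)

start=S0; accept=S9; S0-0>S1; S0-1>S0; S1-0>S2; S1-1>S3; S2-0>S4; S2-1>S0; S3-0>S5; S3-1>S3; S4-0>S6; S4-1>S7; S5-0>S8; S5-1>S0; S6-0>S4; S6-1>S9; S7-0>S9; S7-1>S7; S8-0>S6; S8-1>S3; S9-0>S7; S9-1>S9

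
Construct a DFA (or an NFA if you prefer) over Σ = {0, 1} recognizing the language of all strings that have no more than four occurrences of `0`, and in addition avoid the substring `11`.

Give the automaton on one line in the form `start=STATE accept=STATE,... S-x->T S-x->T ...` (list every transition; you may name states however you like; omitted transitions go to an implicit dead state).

Handle the two conditions separately and then intersect. One (6 states) tracks the count of `0`s, saturating at 5; the other (3 states) tracks partial matches of the forbidden pattern `11`. Each combined state is a pair, one component from each; accept when both components accept. After merging equivalent states the machine shrinks.
An 11-state machine:
          0    1  
>* q0     q1   q2 
 * q1     q3   q4 
 * q2     q1   q5 
 * q3     q6   q7 
 * q4     q3   q5 
   q5     q5   q5 
 * q6     q8   q9 
 * q7     q6   q5 
 * q8     q5  q10 
 * q9     q8   q5 
 * q10    q5   q5 
(> = start, * = accepting)

start=q0 accept=q0,q1,q2,q3,q4,q6,q7,q8,q9,q10 q0-0->q1 q0-1->q2 q1-0->q3 q1-1->q4 q2-0->q1 q2-1->q5 q3-0->q6 q3-1->q7 q4-0->q3 q4-1->q5 q5-0->q5 q5-1->q5 q6-0->q8 q6-1->q9 q7-0->q6 q7-1->q5 q8-0->q5 q8-1->q10 q9-0->q8 q9-1->q5 q10-0->q5 q10-1->q5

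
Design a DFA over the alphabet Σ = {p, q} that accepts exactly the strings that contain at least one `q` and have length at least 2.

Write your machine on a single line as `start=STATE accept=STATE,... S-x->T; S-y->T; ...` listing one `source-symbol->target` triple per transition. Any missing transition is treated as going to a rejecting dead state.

Build one automaton per condition and run them in lockstep. One (3 states) tracks the count of `q`s, saturating at 2; the other (4 states) tracks the input length, saturating at 3. Each combined state is a pair, one component from each; accept when both components accept. Equivalent product states are then merged.
4 states suffice.
        p   q  
>  S0   S1  S2 
   S1   S1  S3 
   S2   S3  S3 
 * S3   S3  S3 
(> = start, * = accepting)

start=S0; accept=S3; S0-p->S1; S0-q->S2; S1-p->S1; S1-q->S3; S2-p->S3; S2-q->S3; S3-p->S3; S3-q->S3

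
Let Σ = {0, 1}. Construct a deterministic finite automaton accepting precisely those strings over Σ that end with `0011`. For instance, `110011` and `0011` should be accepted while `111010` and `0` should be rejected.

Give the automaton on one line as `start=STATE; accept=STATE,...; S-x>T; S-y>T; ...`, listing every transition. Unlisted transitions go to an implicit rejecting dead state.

Let each state record the length of the longest suffix of the input read so far that is also a prefix of `0011`. q1 means the last symbol is `0`; q2 means the last 2 symbols are `00`; q3 means the last 3 symbols are `001`; q4 means the last 4 symbols are `0011`. Accept only at q4, where the string currently ends in `0011`.
With 5 states:
        0   1  
>  q0   q1  q0 
   q1   q2  q0 
   q2   q2  q3 
   q3   q1  q4 
 * q4   q1  q0 
(> = start, * = accepting)

start=q0; accept=q4; q0-0>q1; q0-1>q0; q1-0>q2; q1-1>q0; q2-0>q2; q2-1>q3; q3-0>q1; q3-1>q4; q4-0>q1; q4-1>q0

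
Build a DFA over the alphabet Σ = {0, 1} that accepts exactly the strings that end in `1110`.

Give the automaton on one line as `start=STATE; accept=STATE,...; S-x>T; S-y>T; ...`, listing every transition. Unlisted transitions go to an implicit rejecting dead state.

Remember how much of `1110` the current input suffix matches. State q0 means no match yet; q1 means the last symbol is `1`; q2 means the last 2 symbols are `11`; q3 means the last 3 symbols are `111`; q4 means the last 4 symbols are `1110`. Only q4 accepts. On a mismatch, fall back to the longest proper suffix that is still a prefix of `1110`.
5 states suffice.
        0   1  
>  q0   q0  q1 
   q1   q0  q2 
   q2   q0  q3 
   q3   q4  q3 
 * q4   q0  q1 
(> = start, * = accepting)

start=q0; accept=q4; q0-0>q0; q0-1>q1; q1-0>q0; q1-1>q2; q2-0>q0; q2-1>q3; q3-0>q4; q3-1>q3; q4-0>q0; q4-1>q1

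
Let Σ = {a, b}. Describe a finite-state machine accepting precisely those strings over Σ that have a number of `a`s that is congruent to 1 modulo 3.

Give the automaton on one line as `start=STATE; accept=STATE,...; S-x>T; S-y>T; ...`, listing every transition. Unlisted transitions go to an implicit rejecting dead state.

The only thing that matters is how many `a`s have appeared, reduced mod 3. Use one state per residue: q0 for 0, …, q2 for 2. Reading `a` moves to the next residue; anything else stays put. q1 is accepting.
3 states suffice.
        a   b  
>  q0   q1  q0 
 * q1   q2  q1 
   q2   q0  q2 
(> = start, * = accepting)

start=q0; accept=q1; q0-a>q1; q0-b>q0; q1-a>q2; q1-b>q1; q2-a>q0; q2-b>q2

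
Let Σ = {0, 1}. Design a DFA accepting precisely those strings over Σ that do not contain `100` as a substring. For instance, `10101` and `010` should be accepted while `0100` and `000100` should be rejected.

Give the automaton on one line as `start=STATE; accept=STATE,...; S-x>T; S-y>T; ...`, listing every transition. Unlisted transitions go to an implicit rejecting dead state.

start=q0; accept=q0,q1,q2; q0-0>q0; q0-1>q1; q1-0>q2; q1-1>q1; q2-0>q3; q2-1>q1; q3-0>q3; q3-1>q3

This is the complement of 'contains `100`'. Use the same substring-matching states — q0 through q3 holding how much of `100` has just been matched — but flip the accepting set: everything except the trap q3 accepts.
        0   1  
>* q0   q0  q1 
 * q1   q2  q1 
 * q2   q3  q1 
   q3   q3  q3 
(> = start, * = accepting)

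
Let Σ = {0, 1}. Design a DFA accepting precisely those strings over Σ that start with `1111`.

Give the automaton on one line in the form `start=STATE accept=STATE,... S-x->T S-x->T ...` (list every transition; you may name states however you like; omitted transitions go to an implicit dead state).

Check the first 4 symbols one by one: A through D record how many have matched `1111` so far; any wrong symbol goes to the dead state F. After all 4 match we enter the accepting sink E.
With 6 states:
       0  1 
>  A   F  B 
   B   F  C 
   C   F  D 
   D   F  E 
 * E   E  E 
   F   F  F 
(> = start, * = accepting)

start=A accept=E A-0->F A-1->B B-0->F B-1->C C-0->F C-1->D D-0->F D-1->E E-0->E E-1->E F-0->F F-1->F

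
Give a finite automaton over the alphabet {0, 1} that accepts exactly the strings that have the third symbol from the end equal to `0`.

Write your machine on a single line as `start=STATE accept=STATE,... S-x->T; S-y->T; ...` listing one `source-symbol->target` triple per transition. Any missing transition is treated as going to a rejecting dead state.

A DFA must remember the last 3 symbols (since which symbol is third-to-last isn't known until the input ends). Use one state per possible window of the last ≤3 symbols; accept from those whose window starts with `0`.
15 states suffice.
          0    1  
>  q0     q1   q2 
   q1     q3   q4 
   q2     q5   q6 
   q3     q7   q8 
   q4     q9  q10 
   q5    q11  q12 
   q6    q13  q14 
 * q7     q7   q8 
 * q8     q9  q10 
 * q9    q11  q12 
 * q10   q13  q14 
   q11    q7   q8 
   q12    q9  q10 
   q13   q11  q12 
   q14   q13  q14 
(> = start, * = accepting)

start=q0; accept=q7,q8,q9,q10; q0-0->q1; q0-1->q2; q1-0->q3; q1-1->q4; q2-0->q5; q2-1->q6; q3-0->q7; q3-1->q8; q4-0->q9; q4-1->q10; q5-0->q11; q5-1->q12; q6-0->q13; q6-1->q14; q7-0->q7; q7-1->q8; q8-0->q9; q8-1->q10; q9-0->q11; q9-1->q12; q10-0->q13; q10-1->q14; q11-0->q7; q11-1->q8; q12-0->q9; q12-1->q10; q13-0->q11; q13-1->q12; q14-0->q13; q14-1->q14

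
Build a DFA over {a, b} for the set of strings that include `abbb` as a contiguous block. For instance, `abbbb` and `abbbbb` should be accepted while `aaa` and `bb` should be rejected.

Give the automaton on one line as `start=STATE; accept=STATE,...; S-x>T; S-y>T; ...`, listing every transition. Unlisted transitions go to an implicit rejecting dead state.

Track how much of `abbb` has been matched so far: state q0 is no progress, q4 is the absorbing accept state reached once `abbb` has occurred. Intermediate states record partial matches; on a mismatch, fall back to the longest reusable overlap.
A 5-state machine:
        a   b  
>  q0   q1  q0 
   q1   q1  q2 
   q2   q1  q3 
   q3   q1  q4 
 * q4   q4  q4 
(> = start, * = accepting)

start=q0; accept=q4; q0-a>q1; q0-b>q0; q1-a>q1; q1-b>q2; q2-a>q1; q2-b>q3; q3-a>q1; q3-b>q4; q4-a>q4; q4-b>q4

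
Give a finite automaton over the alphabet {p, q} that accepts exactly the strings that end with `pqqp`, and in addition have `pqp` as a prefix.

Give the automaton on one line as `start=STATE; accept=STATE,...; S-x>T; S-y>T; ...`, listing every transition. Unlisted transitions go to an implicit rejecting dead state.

start=A; accept=H; A-p>B; A-q>C; B-p>C; B-q>D; C-p>C; C-q>C; D-p>E; D-q>C; E-p>E; E-q>F; F-p>E; F-q>G; G-p>H; G-q>I; H-p>E; H-q>F; I-p>E; I-q>I

Build one automaton per condition and run them in lockstep. One (5 states) tracks how much of the suffix `pqqp` has currently been matched; the other (5 states) tracks whether the input so far still matches the prefix `pqp`. Each combined state is a pair, one component from each; accept when both components accept. After merging equivalent states the machine shrinks.
With 9 states:
       p  q 
>  A   B  C 
   B   C  D 
   C   C  C 
   D   E  C 
   E   E  F 
   F   E  G 
   G   H  I 
 * H   E  F 
   I   E  I 
(> = start, * = accepting)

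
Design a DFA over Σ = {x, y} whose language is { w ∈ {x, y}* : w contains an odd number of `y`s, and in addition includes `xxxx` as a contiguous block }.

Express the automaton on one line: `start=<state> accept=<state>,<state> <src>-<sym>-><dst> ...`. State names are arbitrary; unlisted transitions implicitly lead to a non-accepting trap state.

start=q0 accept=q9 q0-x->q1 q0-y->q2 q1-x->q3 q1-y->q2 q2-x->q4 q2-y->q0 q3-x->q5 q3-y->q2 q4-x->q6 q4-y->q0 q5-x->q7 q5-y->q2 q6-x->q8 q6-y->q0 q7-x->q7 q7-y->q9 q8-x->q9 q8-y->q0 q9-x->q9 q9-y->q7

Build one automaton per condition and run them in lockstep. The first has 2 states tracking the count of `y`s modulo 2; the second has 5 states tracking whether and how much of `xxxx` has been seen. A product state is a pair (one from each), accepting exactly when both do.
        x   y  
>  q0   q1  q2 
   q1   q3  q2 
   q2   q4  q0 
   q3   q5  q2 
   q4   q6  q0 
   q5   q7  q2 
   q6   q8  q0 
   q7   q7  q9 
   q8   q9  q0 
 * q9   q9  q7 
(> = start, * = accepting)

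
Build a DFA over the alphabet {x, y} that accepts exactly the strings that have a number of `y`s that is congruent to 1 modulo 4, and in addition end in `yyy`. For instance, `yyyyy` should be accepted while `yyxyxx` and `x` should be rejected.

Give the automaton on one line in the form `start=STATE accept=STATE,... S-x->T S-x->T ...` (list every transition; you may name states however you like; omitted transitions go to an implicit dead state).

start=S0 accept=S6 S0-x->S0 S0-y->S1 S1-x->S1 S1-y->S2 S2-x->S2 S2-y->S3 S3-x->S4 S3-y->S5 S4-x->S4 S4-y->S0 S5-x->S0 S5-y->S6 S6-x->S1 S6-y->S2

Build one automaton per condition and run them in lockstep. The first has 4 states tracking the count of `y`s modulo 4; the second has 4 states tracking how much of the suffix `yyy` has currently been matched. A product state is a pair (one from each), accepting exactly when both do. Equivalent product states are then merged.
7 states suffice.
        x   y  
>  S0   S0  S1 
   S1   S1  S2 
   S2   S2  S3 
   S3   S4  S5 
   S4   S4  S0 
   S5   S0  S6 
 * S6   S1  S2 
(> = start, * = accepting)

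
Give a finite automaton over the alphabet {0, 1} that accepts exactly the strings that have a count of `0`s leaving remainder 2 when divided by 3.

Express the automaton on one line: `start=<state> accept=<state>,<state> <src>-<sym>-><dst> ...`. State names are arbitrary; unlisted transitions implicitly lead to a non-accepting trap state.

start=S0 accept=S2 S0-0->S1 S0-1->S0 S1-0->S2 S1-1->S1 S2-0->S0 S2-1->S2

Keep the running count of `0`s modulo 3: each `0` advances along the cycle S0 → S1 → S2 → S0 while other symbols loop. Accept at S2.
        0   1  
>  S0   S1  S0 
   S1   S2  S1 
 * S2   S0  S2 
(> = start, * = accepting)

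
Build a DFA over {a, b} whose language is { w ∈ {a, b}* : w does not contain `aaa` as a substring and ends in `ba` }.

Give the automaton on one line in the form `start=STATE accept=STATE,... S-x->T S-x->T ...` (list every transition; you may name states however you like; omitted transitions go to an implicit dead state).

Handle the two conditions separately and then intersect. The first has 4 states tracking partial matches of the forbidden pattern `aaa`; the second has 3 states tracking how much of the suffix `ba` has currently been matched. A product state is a pair (one from each), accepting exactly when both do.
An 8-state machine:
        a   b  
>  q0   q1  q2 
   q1   q3  q2 
   q2   q4  q2 
   q3   q5  q2 
 * q4   q3  q2 
   q5   q5  q6 
   q6   q7  q6 
   q7   q5  q6 
(> = start, * = accepting)

start=q0 accept=q4 q0-a->q1 q0-b->q2 q1-a->q3 q1-b->q2 q2-a->q4 q2-b->q2 q3-a->q5 q3-b->q2 q4-a->q3 q4-b->q2 q5-a->q5 q5-b->q6 q6-a->q7 q6-b->q6 q7-a->q5 q7-b->q6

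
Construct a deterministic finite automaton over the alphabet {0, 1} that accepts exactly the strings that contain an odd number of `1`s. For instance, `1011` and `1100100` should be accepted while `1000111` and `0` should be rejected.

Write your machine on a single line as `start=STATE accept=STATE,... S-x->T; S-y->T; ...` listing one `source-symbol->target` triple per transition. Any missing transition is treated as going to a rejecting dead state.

start=s0; accept=s1; s0-0->s0; s0-1->s1; s1-0->s1; s1-1->s0

The only thing that matters is how many `1`s have appeared, reduced mod 2. Use one state per residue: s0 for 0, …, s1 for 1. Reading `1` moves to the next residue; anything else stays put. s1 is accepting.
        0   1  
>  s0   s0  s1 
 * s1   s1  s0 
(> = start, * = accepting)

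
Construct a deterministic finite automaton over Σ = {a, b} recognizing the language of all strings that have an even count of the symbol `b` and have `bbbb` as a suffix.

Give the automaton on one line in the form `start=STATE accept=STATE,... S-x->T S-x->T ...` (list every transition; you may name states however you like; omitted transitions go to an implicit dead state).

Build one automaton per condition and run them in lockstep. One (2 states) tracks the count of `b`s modulo 2; the other (5 states) tracks how much of the suffix `bbbb` has currently been matched. Each combined state is a pair, one component from each; accept when both components accept.
10 states suffice.
        a   b  
>  S0   S0  S1 
   S1   S2  S3 
   S2   S2  S4 
   S3   S0  S5 
   S4   S0  S6 
   S5   S2  S7 
   S6   S2  S8 
 * S7   S0  S9 
   S8   S0  S9 
   S9   S2  S7 
(> = start, * = accepting)

start=S0 accept=S7 S0-a->S0 S0-b->S1 S1-a->S2 S1-b->S3 S2-a->S2 S2-b->S4 S3-a->S0 S3-b->S5 S4-a->S0 S4-b->S6 S5-a->S2 S5-b->S7 S6-a->S2 S6-b->S8 S7-a->S0 S7-b->S9 S8-a->S0 S8-b->S9 S9-a->S2 S9-b->S7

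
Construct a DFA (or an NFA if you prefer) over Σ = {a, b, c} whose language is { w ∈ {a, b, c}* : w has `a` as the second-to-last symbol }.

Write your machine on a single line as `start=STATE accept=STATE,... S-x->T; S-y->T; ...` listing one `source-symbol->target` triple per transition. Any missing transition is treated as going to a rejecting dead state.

start=q0; accept=q4,q5,q6; q0-a->q1; q0-b->q2; q0-c->q3; q1-a->q4; q1-b->q5; q1-c->q6; q2-a->q7; q2-b->q8; q2-c->q9; q3-a->q10; q3-b->q11; q3-c->q12; q4-a->q4; q4-b->q5; q4-c->q6; q5-a->q7; q5-b->q8; q5-c->q9; q6-a->q10; q6-b->q11; q6-c->q12; q7-a->q4; q7-b->q5; q7-c->q6; q8-a->q7; q8-b->q8; q8-c->q9; q9-a->q10; q9-b->q11; q9-c->q12; q10-a->q4; q10-b->q5; q10-c->q6; q11-a->q7; q11-b->q8; q11-c->q9; q12-a->q10; q12-b->q11; q12-c->q12

Because acceptance depends on a position counted from the end, the machine has to buffer the most recent 2 symbols. Make each state the string of the last up-to-2 symbols read; on input `x` shift the window left and append `x`. Accept when the buffered window has length 2 and begins with `a`.
13 states suffice.
          a    b    c  
>  q0     q1   q2   q3 
   q1     q4   q5   q6 
   q2     q7   q8   q9 
   q3    q10  q11  q12 
 * q4     q4   q5   q6 
 * q5     q7   q8   q9 
 * q6    q10  q11  q12 
   q7     q4   q5   q6 
   q8     q7   q8   q9 
   q9    q10  q11  q12 
   q10    q4   q5   q6 
   q11    q7   q8   q9 
   q12   q10  q11  q12 
(> = start, * = accepting)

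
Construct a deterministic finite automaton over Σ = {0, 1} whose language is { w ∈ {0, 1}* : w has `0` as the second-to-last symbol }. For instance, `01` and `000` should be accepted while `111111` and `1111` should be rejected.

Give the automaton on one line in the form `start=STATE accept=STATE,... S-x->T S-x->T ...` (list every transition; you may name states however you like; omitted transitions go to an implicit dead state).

start=q0 accept=q3,q4 q0-0->q1 q0-1->q2 q1-0->q3 q1-1->q4 q2-0->q5 q2-1->q6 q3-0->q3 q3-1->q4 q4-0->q5 q4-1->q6 q5-0->q3 q5-1->q4 q6-0->q5 q6-1->q6

Because acceptance depends on a position counted from the end, the machine has to buffer the most recent 2 symbols. Make each state the string of the last up-to-2 symbols read; on input `x` shift the window left and append `x`. Accept when the buffered window has length 2 and begins with `0`.
7 states suffice.
        0   1  
>  q0   q1  q2 
   q1   q3  q4 
   q2   q5  q6 
 * q3   q3  q4 
 * q4   q5  q6 
   q5   q3  q4 
   q6   q5  q6 
(> = start, * = accepting)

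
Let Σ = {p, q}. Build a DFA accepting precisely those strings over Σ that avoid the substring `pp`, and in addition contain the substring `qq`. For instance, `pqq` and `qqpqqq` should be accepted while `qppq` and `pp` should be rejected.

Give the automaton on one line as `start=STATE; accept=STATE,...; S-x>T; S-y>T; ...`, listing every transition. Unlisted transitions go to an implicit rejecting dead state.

start=s0; accept=s4,s5; s0-p>s1; s0-q>s2; s1-p>s3; s1-q>s2; s2-p>s1; s2-q>s4; s3-p>s3; s3-q>s3; s4-p>s5; s4-q>s4; s5-p>s3; s5-q>s4

Run two small machines in parallel and take their product. The first has 3 states tracking partial matches of the forbidden pattern `pp`; the second has 3 states tracking whether and how much of `qq` has been seen. A product state is a pair (one from each), accepting exactly when both do. Equivalent product states are then merged.
A 6-state machine:
        p   q  
>  s0   s1  s2 
   s1   s3  s2 
   s2   s1  s4 
   s3   s3  s3 
 * s4   s5  s4 
 * s5   s3  s4 
(> = start, * = accepting)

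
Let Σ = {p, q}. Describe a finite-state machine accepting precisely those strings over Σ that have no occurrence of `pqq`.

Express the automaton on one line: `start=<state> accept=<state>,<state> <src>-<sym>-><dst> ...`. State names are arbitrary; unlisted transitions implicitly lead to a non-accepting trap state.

start=s0 accept=s0,s1,s2 s0-p->s1 s0-q->s0 s1-p->s1 s1-q->s2 s2-p->s1 s2-q->s3 s3-p->s3 s3-q->s3

This is the complement of 'contains `pqq`'. Use the same substring-matching states — s0 through s3 holding how much of `pqq` has just been matched — but flip the accepting set: everything except the trap s3 accepts.
A 4-state machine:
        p   q  
>* s0   s1  s0 
 * s1   s1  s2 
 * s2   s1  s3 
   s3   s3  s3 
(> = start, * = accepting)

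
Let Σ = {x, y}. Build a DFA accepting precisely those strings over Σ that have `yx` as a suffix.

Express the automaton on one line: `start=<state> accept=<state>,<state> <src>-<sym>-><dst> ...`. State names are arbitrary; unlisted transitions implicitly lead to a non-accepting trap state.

Remember how much of `yx` the current input suffix matches. State q0 means no match yet; q1 means the last symbol is `y`; q2 means the last 2 symbols are `yx`. Only q2 accepts. On a mismatch, fall back to the longest proper suffix that is still a prefix of `yx`.
With 3 states:
        x   y  
>  q0   q0  q1 
   q1   q2  q1 
 * q2   q0  q1 
(> = start, * = accepting)

start=q0 accept=q2 q0-x->q0 q0-y->q1 q1-x->q2 q1-y->q1 q2-x->q0 q2-y->q1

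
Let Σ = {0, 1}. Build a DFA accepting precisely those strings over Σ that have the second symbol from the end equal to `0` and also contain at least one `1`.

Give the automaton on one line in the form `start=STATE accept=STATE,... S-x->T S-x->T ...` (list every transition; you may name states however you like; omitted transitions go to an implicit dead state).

start=A accept=D,F A-0->B A-1->C B-0->B B-1->D C-0->E C-1->C D-0->E D-1->C E-0->F E-1->D F-0->F F-1->D

Handle the two conditions separately and then intersect. The first has 7 states tracking the last 2 symbols read; the second has 3 states tracking the count of `1`s, saturating at 2. A product state is a pair (one from each), accepting exactly when both do. Minimizing collapses redundant product states.
       0  1 
>  A   B  C 
   B   B  D 
   C   E  C 
 * D   E  C 
   E   F  D 
 * F   F  D 
(> = start, * = accepting)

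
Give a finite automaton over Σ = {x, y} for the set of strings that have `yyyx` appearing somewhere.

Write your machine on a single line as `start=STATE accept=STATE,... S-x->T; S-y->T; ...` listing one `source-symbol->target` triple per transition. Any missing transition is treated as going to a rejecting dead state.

start=q0; accept=q4; q0-x->q0; q0-y->q1; q1-x->q0; q1-y->q2; q2-x->q0; q2-y->q3; q3-x->q4; q3-y->q3; q4-x->q4; q4-y->q4

States q0..q3 record the length of the longest prefix of `yyyx` that matches the current input suffix. Reaching q4 means `yyyx` has been seen, and we stay there forever. Accept from q4.
        x   y  
>  q0   q0  q1 
   q1   q0  q2 
   q2   q0  q3 
   q3   q4  q3 
 * q4   q4  q4 
(> = start, * = accepting)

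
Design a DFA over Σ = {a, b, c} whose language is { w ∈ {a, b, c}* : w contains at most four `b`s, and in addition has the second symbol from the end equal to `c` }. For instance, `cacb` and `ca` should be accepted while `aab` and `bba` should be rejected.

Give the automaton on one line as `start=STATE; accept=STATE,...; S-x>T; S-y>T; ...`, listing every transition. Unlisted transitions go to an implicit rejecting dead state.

Build one automaton per condition and run them in lockstep. The first has 6 states tracking the count of `b`s, saturating at 5; the second has 13 states tracking the last 2 symbols read. A product state is a pair (one from each), accepting exactly when both do. Minimizing collapses redundant product states.
A 21-state machine:
          a    b    c  
>  q0     q0   q1   q2 
   q1     q1   q3   q4 
   q2     q5   q6   q7 
   q3     q3   q8   q9 
   q4     q6  q10  q11 
 * q5     q0   q1   q2 
 * q6     q1   q3   q4 
 * q7     q5   q6   q7 
   q8     q8  q12  q13 
   q9    q10  q14  q15 
 * q10    q3   q8   q9 
 * q11    q6  q10  q11 
   q12   q12  q16  q17 
   q13   q14  q18  q19 
 * q14    q8  q12  q13 
 * q15   q10  q14  q15 
   q16   q16  q16  q16 
   q17   q18  q16  q20 
 * q18   q12  q16  q17 
 * q19   q14  q18  q19 
 * q20   q18  q16  q20 
(> = start, * = accepting)

start=q0; accept=q5,q6,q7,q10,q11,q14,q15,q18,q19,q20; q0-a>q0; q0-b>q1; q0-c>q2; q1-a>q1; q1-b>q3; q1-c>q4; q2-a>q5; q2-b>q6; q2-c>q7; q3-a>q3; q3-b>q8; q3-c>q9; q4-a>q6; q4-b>q10; q4-c>q11; q5-a>q0; q5-b>q1; q5-c>q2; q6-a>q1; q6-b>q3; q6-c>q4; q7-a>q5; q7-b>q6; q7-c>q7; q8-a>q8; q8-b>q12; q8-c>q13; q9-a>q10; q9-b>q14; q9-c>q15; q10-a>q3; q10-b>q8; q10-c>q9; q11-a>q6; q11-b>q10; q11-c>q11; q12-a>q12; q12-b>q16; q12-c>q17; q13-a>q14; q13-b>q18; q13-c>q19; q14-a>q8; q14-b>q12; q14-c>q13; q15-a>q10; q15-b>q14; q15-c>q15; q16-a>q16; q16-b>q16; q16-c>q16; q17-a>q18; q17-b>q16; q17-c>q20; q18-a>q12; q18-b>q16; q18-c>q17; q19-a>q14; q19-b>q18; q19-c>q19; q20-a>q18; q20-b>q16; q20-c>q20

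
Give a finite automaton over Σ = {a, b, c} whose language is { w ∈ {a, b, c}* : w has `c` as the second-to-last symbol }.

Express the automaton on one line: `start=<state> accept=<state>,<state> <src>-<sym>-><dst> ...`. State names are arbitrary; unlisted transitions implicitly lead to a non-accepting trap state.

Because acceptance depends on a position counted from the end, the machine has to buffer the most recent 2 symbols. Make each state the string of the last up-to-2 symbols read; on input `x` shift the window left and append `x`. Accept when the buffered window has length 2 and begins with `c`.
13 states suffice.
          a    b    c  
>  s0     s1   s2   s3 
   s1     s4   s5   s6 
   s2     s7   s8   s9 
   s3    s10  s11  s12 
   s4     s4   s5   s6 
   s5     s7   s8   s9 
   s6    s10  s11  s12 
   s7     s4   s5   s6 
   s8     s7   s8   s9 
   s9    s10  s11  s12 
 * s10    s4   s5   s6 
 * s11    s7   s8   s9 
 * s12   s10  s11  s12 
(> = start, * = accepting)

start=s0 accept=s10,s11,s12 s0-a->s1 s0-b->s2 s0-c->s3 s1-a->s4 s1-b->s5 s1-c->s6 s2-a->s7 s2-b->s8 s2-c->s9 s3-a->s10 s3-b->s11 s3-c->s12 s4-a->s4 s4-b->s5 s4-c->s6 s5-a->s7 s5-b->s8 s5-c->s9 s6-a->s10 s6-b->s11 s6-c->s12 s7-a->s4 s7-b->s5 s7-c->s6 s8-a->s7 s8-b->s8 s8-c->s9 s9-a->s10 s9-b->s11 s9-c->s12 s10-a->s4 s10-b->s5 s10-c->s6 s11-a->s7 s11-b->s8 s11-c->s9 s12-a->s10 s12-b->s11 s12-c->s12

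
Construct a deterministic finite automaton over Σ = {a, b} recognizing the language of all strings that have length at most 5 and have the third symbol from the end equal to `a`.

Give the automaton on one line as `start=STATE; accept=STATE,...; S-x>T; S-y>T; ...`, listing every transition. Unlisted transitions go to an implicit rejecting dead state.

Run two small machines in parallel and take their product. One (7 states) tracks the input length, saturating at 6; the other (15 states) tracks the last 3 symbols read. Each combined state is a pair, one component from each; accept when both components accept. After merging equivalent states the machine shrinks.
          a    b  
>  q0     q1   q2 
   q1     q3   q4 
   q2     q5   q6 
   q3     q7   q8 
   q4     q9  q10 
   q5    q11  q12 
   q6    q13  q14 
 * q7     q8   q8 
 * q8    q10  q10 
 * q9    q12  q12 
 * q10   q14  q14 
   q11    q8   q8 
   q12   q10  q10 
   q13   q12  q12 
   q14   q14  q14 
(> = start, * = accepting)

start=q0; accept=q7,q8,q9,q10; q0-a>q1; q0-b>q2; q1-a>q3; q1-b>q4; q2-a>q5; q2-b>q6; q3-a>q7; q3-b>q8; q4-a>q9; q4-b>q10; q5-a>q11; q5-b>q12; q6-a>q13; q6-b>q14; q7-a>q8; q7-b>q8; q8-a>q10; q8-b>q10; q9-a>q12; q9-b>q12; q10-a>q14; q10-b>q14; q11-a>q8; q11-b>q8; q12-a>q10; q12-b>q10; q13-a>q12; q13-b>q12; q14-a>q14; q14-b>q14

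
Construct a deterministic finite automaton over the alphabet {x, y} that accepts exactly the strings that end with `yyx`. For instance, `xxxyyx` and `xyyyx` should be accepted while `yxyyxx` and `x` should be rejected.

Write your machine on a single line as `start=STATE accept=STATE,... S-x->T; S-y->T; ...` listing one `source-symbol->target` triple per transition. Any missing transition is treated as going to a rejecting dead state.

start=S0; accept=S3; S0-x->S0; S0-y->S1; S1-x->S0; S1-y->S2; S2-x->S3; S2-y->S2; S3-x->S0; S3-y->S1

Let each state record the length of the longest suffix of the input read so far that is also a prefix of `yyx`. S1 means the last symbol is `y`; S2 means the last 2 symbols are `yy`; S3 means the last 3 symbols are `yyx`. Accept only at S3, where the string currently ends in `yyx`.
A 4-state machine:
        x   y  
>  S0   S0  S1 
   S1   S0  S2 
   S2   S3  S2 
 * S3   S0  S1 
(> = start, * = accepting)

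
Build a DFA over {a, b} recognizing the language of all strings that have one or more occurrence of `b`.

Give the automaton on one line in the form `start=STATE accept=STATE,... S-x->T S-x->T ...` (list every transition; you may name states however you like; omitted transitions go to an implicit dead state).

Only the number of `b`s matters, and only up to 2. Make a chain q0 → q1 → q2 advanced by each `b` (with q2 absorbing); every other symbol self-loops. The accepting set is {q1, q2}.
With 3 states:
        a   b  
>  q0   q0  q1 
 * q1   q1  q2 
 * q2   q2  q2 
(> = start, * = accepting)

start=q0 accept=q1,q2 q0-a->q0 q0-b->q1 q1-a->q1 q1-b->q2 q2-a->q2 q2-b->q2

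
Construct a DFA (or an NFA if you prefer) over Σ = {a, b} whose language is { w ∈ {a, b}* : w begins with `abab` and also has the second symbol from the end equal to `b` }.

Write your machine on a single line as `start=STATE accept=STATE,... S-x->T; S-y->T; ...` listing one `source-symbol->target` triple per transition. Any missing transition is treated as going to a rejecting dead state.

Handle the two conditions separately and then intersect. One (6 states) tracks whether the input so far still matches the prefix `abab`; the other (7 states) tracks the last 2 symbols read. Each combined state is a pair, one component from each; accept when both components accept. Equivalent product states are then merged.
9 states suffice.
        a   b  
>  s0   s1  s2 
   s1   s2  s3 
   s2   s2  s2 
   s3   s4  s2 
   s4   s2  s5 
   s5   s6  s7 
 * s6   s8  s5 
 * s7   s6  s7 
   s8   s8  s5 
(> = start, * = accepting)

start=s0; accept=s6,s7; s0-a->s1; s0-b->s2; s1-a->s2; s1-b->s3; s2-a->s2; s2-b->s2; s3-a->s4; s3-b->s2; s4-a->s2; s4-b->s5; s5-a->s6; s5-b->s7; s6-a->s8; s6-b->s5; s7-a->s6; s7-b->s7; s8-a->s8; s8-b->s5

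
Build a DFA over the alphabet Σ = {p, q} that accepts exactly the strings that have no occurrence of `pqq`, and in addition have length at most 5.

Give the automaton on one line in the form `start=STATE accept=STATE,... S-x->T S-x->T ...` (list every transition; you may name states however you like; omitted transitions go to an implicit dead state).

Build one automaton per condition and run them in lockstep. The first has 4 states tracking partial matches of the forbidden pattern `pqq`; the second has 7 states tracking the input length, saturating at 6. A product state is a pair (one from each), accepting exactly when both do. After merging equivalent states the machine shrinks.
With 13 states:
       p  q 
>* A   B  C 
 * B   D  E 
 * C   D  F 
 * D   G  H 
 * E   G  I 
 * F   G  J 
 * G   K  L 
 * H   K  I 
   I   I  I 
 * J   K  K 
 * K   M  M 
 * L   M  I 
 * M   I  I 
(> = start, * = accepting)

start=A accept=A,B,C,D,E,F,G,H,J,K,L,M A-p->B A-q->C B-p->D B-q->E C-p->D C-q->F D-p->G D-q->H E-p->G E-q->I F-p->G F-q->J G-p->K G-q->L H-p->K H-q->I I-p->I I-q->I J-p->K J-q->K K-p->M K-q->M L-p->M L-q->I M-p->I M-q->I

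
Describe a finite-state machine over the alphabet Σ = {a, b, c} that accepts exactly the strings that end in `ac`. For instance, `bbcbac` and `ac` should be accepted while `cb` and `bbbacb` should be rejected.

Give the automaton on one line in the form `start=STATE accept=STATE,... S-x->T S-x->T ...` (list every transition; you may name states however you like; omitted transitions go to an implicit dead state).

Let each state record the length of the longest suffix of the input read so far that is also a prefix of `ac`. q1 means the last symbol is `a`; q2 means the last 2 symbols are `ac`. Accept only at q2, where the string currently ends in `ac`.
With 3 states:
        a   b   c  
>  q0   q1  q0  q0 
   q1   q1  q0  q2 
 * q2   q1  q0  q0 
(> = start, * = accepting)

start=q0 accept=q2 q0-a->q1 q0-b->q0 q0-c->q0 q1-a->q1 q1-b->q0 q1-c->q2 q2-a->q1 q2-b->q0 q2-c->q0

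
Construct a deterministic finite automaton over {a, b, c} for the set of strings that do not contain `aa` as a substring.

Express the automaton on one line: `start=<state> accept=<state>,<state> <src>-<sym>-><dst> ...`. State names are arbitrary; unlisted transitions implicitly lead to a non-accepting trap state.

This is the complement of 'contains `aa`'. Use the same substring-matching states — q0 through q2 holding how much of `aa` has just been matched — but flip the accepting set: everything except the trap q2 accepts.
A 3-state machine:
        a   b   c  
>* q0   q1  q0  q0 
 * q1   q2  q0  q0 
   q2   q2  q2  q2 
(> = start, * = accepting)

start=q0 accept=q0,q1 q0-a->q1 q0-b->q0 q0-c->q0 q1-a->q2 q1-b->q0 q1-c->q0 q2-a->q2 q2-b->q2 q2-c->q2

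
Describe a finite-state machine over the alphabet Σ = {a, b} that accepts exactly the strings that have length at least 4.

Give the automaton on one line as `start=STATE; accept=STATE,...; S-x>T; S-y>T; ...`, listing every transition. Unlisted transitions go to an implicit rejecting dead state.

start=s0; accept=s4,s5; s0-a>s1; s0-b>s1; s1-a>s2; s1-b>s2; s2-a>s3; s2-b>s3; s3-a>s4; s3-b>s4; s4-a>s5; s4-b>s5; s5-a>s5; s5-b>s5

We only need to distinguish lengths 0, 1, …, 4, and '>4'. Chain s0 → s1 → s2 → s3 → s4 → s5 on every symbol, with s5 looping. Accepting states: {s4, s5}.
        a   b  
>  s0   s1  s1 
   s1   s2  s2 
   s2   s3  s3 
   s3   s4  s4 
 * s4   s5  s5 
 * s5   s5  s5 
(> = start, * = accepting)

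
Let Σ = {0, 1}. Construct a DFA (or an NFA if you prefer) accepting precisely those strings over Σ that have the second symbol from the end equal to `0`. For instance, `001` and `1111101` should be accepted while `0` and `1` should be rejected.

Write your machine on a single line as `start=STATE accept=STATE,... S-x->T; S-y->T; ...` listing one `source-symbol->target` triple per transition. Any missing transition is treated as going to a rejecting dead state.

start=S0; accept=S3,S4; S0-0->S1; S0-1->S2; S1-0->S3; S1-1->S4; S2-0->S5; S2-1->S6; S3-0->S3; S3-1->S4; S4-0->S5; S4-1->S6; S5-0->S3; S5-1->S4; S6-0->S5; S6-1->S6

A DFA must remember the last 2 symbols (since which symbol is second-to-last isn't known until the input ends). Use one state per possible window of the last ≤2 symbols; accept from those whose window starts with `0`.
With 7 states:
        0   1  
>  S0   S1  S2 
   S1   S3  S4 
   S2   S5  S6 
 * S3   S3  S4 
 * S4   S5  S6 
   S5   S3  S4 
   S6   S5  S6 
(> = start, * = accepting)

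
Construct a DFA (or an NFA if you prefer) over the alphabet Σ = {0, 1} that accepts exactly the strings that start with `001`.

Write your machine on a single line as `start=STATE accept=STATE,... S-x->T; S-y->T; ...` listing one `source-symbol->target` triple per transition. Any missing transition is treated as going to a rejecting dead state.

start=s0; accept=s3; s0-0->s1; s0-1->s4; s1-0->s2; s1-1->s4; s2-0->s4; s2-1->s3; s3-0->s3; s3-1->s3; s4-0->s4; s4-1->s4

Check the first 3 symbols one by one: s0 through s2 record how many have matched `001` so far; any wrong symbol goes to the dead state s4. After all 3 match we enter the accepting sink s3.
With 5 states:
        0   1  
>  s0   s1  s4 
   s1   s2  s4 
   s2   s4  s3 
 * s3   s3  s3 
   s4   s4  s4 
(> = start, * = accepting)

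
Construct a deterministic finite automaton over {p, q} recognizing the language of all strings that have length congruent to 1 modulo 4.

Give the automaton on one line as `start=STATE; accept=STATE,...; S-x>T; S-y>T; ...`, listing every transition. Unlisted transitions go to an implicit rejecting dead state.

Only the length mod 4 matters, so use a 4-cycle: from any state, every input symbol moves to the next state, wrapping D back to A. Mark B accepting.
4 states suffice.
       p  q 
>  A   B  B 
 * B   C  C 
   C   D  D 
   D   A  A 
(> = start, * = accepting)

start=A; accept=B; A-p>B; A-q>B; B-p>C; B-q>C; C-p>D; C-q>D; D-p>A; D-q>A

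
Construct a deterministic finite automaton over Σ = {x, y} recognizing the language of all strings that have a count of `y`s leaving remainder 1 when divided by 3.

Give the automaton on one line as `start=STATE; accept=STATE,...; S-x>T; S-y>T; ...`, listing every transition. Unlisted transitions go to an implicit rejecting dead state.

start=q0; accept=q1; q0-x>q0; q0-y>q1; q1-x>q1; q1-y>q2; q2-x>q2; q2-y>q0

The only thing that matters is how many `y`s have appeared, reduced mod 3. Use one state per residue: q0 for 0, …, q2 for 2. Reading `y` moves to the next residue; anything else stays put. q1 is accepting.
3 states suffice.
        x   y  
>  q0   q0  q1 
 * q1   q1  q2 
   q2   q2  q0 
(> = start, * = accepting)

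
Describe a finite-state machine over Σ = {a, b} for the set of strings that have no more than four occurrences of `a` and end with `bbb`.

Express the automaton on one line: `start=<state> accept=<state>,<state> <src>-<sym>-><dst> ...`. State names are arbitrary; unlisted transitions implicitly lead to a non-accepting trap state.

start=S0 accept=S9,S13,S17,S20,S22 S0-a->S1 S0-b->S2 S1-a->S3 S1-b->S4 S2-a->S1 S2-b->S5 S3-a->S6 S3-b->S7 S4-a->S3 S4-b->S8 S5-a->S1 S5-b->S9 S6-a->S10 S6-b->S11 S7-a->S6 S7-b->S12 S8-a->S3 S8-b->S13 S9-a->S1 S9-b->S9 S10-a->S14 S10-b->S15 S11-a->S10 S11-b->S16 S12-a->S6 S12-b->S17 S13-a->S3 S13-b->S13 S14-a->S14 S14-b->S18 S15-a->S14 S15-b->S19 S16-a->S10 S16-b->S20 S17-a->S6 S17-b->S17 S18-a->S14 S18-b->S21 S19-a->S14 S19-b->S22 S20-a->S10 S20-b->S20 S21-a->S14 S21-b->S23 S22-a->S14 S22-b->S22 S23-a->S14 S23-b->S23

Build one automaton per condition and run them in lockstep. The first has 6 states tracking the count of `a`s, saturating at 5; the second has 4 states tracking how much of the suffix `bbb` has currently been matched. A product state is a pair (one from each), accepting exactly when both do.
With 24 states:
          a    b  
>  S0     S1   S2 
   S1     S3   S4 
   S2     S1   S5 
   S3     S6   S7 
   S4     S3   S8 
   S5     S1   S9 
   S6    S10  S11 
   S7     S6  S12 
   S8     S3  S13 
 * S9     S1   S9 
   S10   S14  S15 
   S11   S10  S16 
   S12    S6  S17 
 * S13    S3  S13 
   S14   S14  S18 
   S15   S14  S19 
   S16   S10  S20 
 * S17    S6  S17 
   S18   S14  S21 
   S19   S14  S22 
 * S20   S10  S20 
   S21   S14  S23 
 * S22   S14  S22 
   S23   S14  S23 
(> = start, * = accepting)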